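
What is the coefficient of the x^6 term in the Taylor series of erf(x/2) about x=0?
Expand to order 6: erf(x/2) = x^5/(160·√(π)) - x^3/(12·√(π)) + x/√(π) + O(x^7).
The coefficient of x^6 is 0.

Final answer: 0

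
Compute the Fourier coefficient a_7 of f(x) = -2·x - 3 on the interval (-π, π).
a_7 = (1/π) ∫_{-π}^{π} f(x)·cos(7x) dx.
Evaluate the integral (use parity and integration by parts as needed): a_7 = 0.

Final answer: 0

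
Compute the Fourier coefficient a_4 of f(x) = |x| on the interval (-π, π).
a_4 = (1/π) ∫_{-π}^{π} f(x)·cos(4x) dx.
Evaluate the integral (use parity and integration by parts as needed): a_4 = 0.

Final answer: 0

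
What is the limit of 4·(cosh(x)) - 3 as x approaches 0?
Direct substitution at x = 0 gives 1.

Final answer: 1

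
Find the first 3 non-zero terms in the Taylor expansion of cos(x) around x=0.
x^4/24 - x^2/2 + 1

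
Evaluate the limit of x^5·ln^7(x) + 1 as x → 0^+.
The product is a 0·∞ indeterminate form at x → 0⁺.
Rewrite the product as ln^7(x) / x^(-5) and apply L'Hôpital, or use the standard hierarchy x^(-5) ≫ |ln x|^7 as x → 0⁺.
The indeterminate product → 0, so the limit = 1.

Final answer: 1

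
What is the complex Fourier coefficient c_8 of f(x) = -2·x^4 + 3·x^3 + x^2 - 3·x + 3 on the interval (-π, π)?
Compute the real Fourier coefficients first: a_8 = 11/128 - π^2/4, b_8 = 105/128 - 3·π^2/4.
Then c_8 = (a_8 − i·b_8)/2 = -π^2/8 + 11/256 - 105·i/256 + 3·i·π^2/8.

Final answer: -π^2/8 + 11/256 - 105·i/256 + 3·i·π^2/8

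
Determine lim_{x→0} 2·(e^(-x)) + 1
Direct substitution at x = 0 gives 3.

Final answer: 3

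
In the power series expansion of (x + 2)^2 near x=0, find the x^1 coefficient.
Expand to order 1: (x + 2)^2 = 4·x + 4 + O(x^2).
The coefficient of x^1 is 4.

Final answer: 4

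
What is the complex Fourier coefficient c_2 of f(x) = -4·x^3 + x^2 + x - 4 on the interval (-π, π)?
Compute the real Fourier coefficients first: a_2 = 1, b_2 = -7 + 4·π^2.
Then c_2 = (a_2 − i·b_2)/2 = 1/2 - 2·i·π^2 + 7·i/2.

Final answer: 1/2 - 2·i·π^2 + 7·i/2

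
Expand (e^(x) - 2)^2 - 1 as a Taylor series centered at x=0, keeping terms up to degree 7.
31·x^7/1260 + x^6/12 + 7·x^5/30 + x^4/2 + 2·x^3/3 - 2·x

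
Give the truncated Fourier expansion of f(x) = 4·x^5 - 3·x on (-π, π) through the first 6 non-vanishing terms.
(-160·π^2 + 8·π^4 + 954)·sin(x) + (-4·π^4 - 27 + 20·π^2)·sin(2·x) + (-160·π^2/27 + 158/81 + 8·π^4/3)·sin(3·x) + (-2·π^4 + 9/16 + 5·π^2/2)·sin(4·x) + (-32·π^2/25 - 558/625 + 8·π^4/5)·sin(5·x) + (-4·π^4/3 + 71/81 + 20·π^2/27)·sin(6·x)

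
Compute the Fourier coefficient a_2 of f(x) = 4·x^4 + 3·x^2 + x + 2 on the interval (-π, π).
a_2 = (1/π) ∫_{-π}^{π} f(x)·cos(2x) dx.
Evaluate the integral (use parity and integration by parts as needed): a_2 = -9 + 8·π^2.

Final answer: -9 + 8·π^2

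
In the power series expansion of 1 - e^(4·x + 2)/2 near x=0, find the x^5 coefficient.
Expand to order 5: 1 - e^(4·x + 2)/2 = -64·x^5·e^(2)/15 - 16·x^4·e^(2)/3 - 16·x^3·e^(2)/3 - 4·x^2·e^(2) - 2·x·e^(2) - e^(2)/2 + 1 + O(x^6).
The coefficient of x^5 is -64·e^(2)/15.

Final answer: -64·e^(2)/15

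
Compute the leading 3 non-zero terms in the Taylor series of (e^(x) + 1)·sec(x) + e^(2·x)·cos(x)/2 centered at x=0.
9·x^2/4 + 2·x + 5/2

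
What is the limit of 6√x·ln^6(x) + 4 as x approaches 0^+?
The product is a 0·∞ indeterminate form at x → 0⁺.
Rewrite the product as 6·ln^6(x) / x^(-1/2) and apply L'Hôpital, or use the standard hierarchy x^(-1/2) ≫ |ln x|^6 as x → 0⁺.
The indeterminate product → 0, so the limit = 4.

Final answer: 4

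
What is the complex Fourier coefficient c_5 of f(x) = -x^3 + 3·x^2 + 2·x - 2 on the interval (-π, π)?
Compute the real Fourier coefficients first: a_5 = -12/25, b_5 = 112/125 - 2·π^2/5.
Then c_5 = (a_5 − i·b_5)/2 = -6/25 - 56·i/125 + i·π^2/5.

Final answer: -6/25 - 56·i/125 + i·π^2/5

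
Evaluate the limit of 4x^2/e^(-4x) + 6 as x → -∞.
The quotient is an ∞/∞ indeterminate form as x → -∞.
Compare growth rates of the dominant terms (exponentials ≫ polynomials ≫ logarithms), or apply L'Hôpital's rule; the quotient → 0.
Adding the constant: 0 + 6 = 6. Limit = 6.

Final answer: 6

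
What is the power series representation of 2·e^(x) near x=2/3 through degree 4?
2·e^(2/3) + 2·e^(2/3)·(x - 2/3) + e^(2/3)·(x - 2/3)^2 + e^(2/3)·(x - 2/3)^3/3 + e^(2/3)·(x - 2/3)^4/12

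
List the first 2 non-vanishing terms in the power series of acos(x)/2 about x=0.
-x/2 + π/4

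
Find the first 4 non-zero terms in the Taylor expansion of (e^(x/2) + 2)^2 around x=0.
x^3/4 + x^2 + 3·x + 9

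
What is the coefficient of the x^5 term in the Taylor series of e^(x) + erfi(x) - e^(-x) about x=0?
Expand to order 5: e^(x) + erfi(x) - e^(-x) = x^5·(1/60 + 1/(5·√(π))) + x^3·(1/3 + 2/(3·√(π))) + x·(2/√(π) + 2) + O(x^6).
The coefficient of x^5 is 1/60 + 1/(5·√(π)).

Final answer: 1/60 + 1/(5·√(π))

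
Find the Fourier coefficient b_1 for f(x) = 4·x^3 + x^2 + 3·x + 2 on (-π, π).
b_1 = (1/π) ∫_{-π}^{π} f(x)·sin(1x) dx.
Evaluate the integral (use parity and integration by parts as needed): b_1 = -42 + 8·π^2.

Final answer: -42 + 8·π^2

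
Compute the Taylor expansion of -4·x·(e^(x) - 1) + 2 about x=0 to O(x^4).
-2·x^3 - 4·x^2 + 2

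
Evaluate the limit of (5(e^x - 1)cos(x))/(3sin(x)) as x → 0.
Both numerator and denominator → 0 as x → 0; this is a 0/0 indeterminate form.
Expand each to leading order near x = 0: numerator ~ 5·x, denominator ~ 3·x.
The limit of the ratio is 5/3.

Final answer: 5/3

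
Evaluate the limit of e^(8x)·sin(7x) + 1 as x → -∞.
Evaluate the dominant behaviour as x → -∞; each term tends to a finite value or vanishes.
Limit = 1.

Final answer: 1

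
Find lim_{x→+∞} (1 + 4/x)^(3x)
As x → +∞: write (1 + 4/x)^(3x) = ((1 + 4/x)^x)^3 → (e^4)^3 = e^12.
Limit = e^(12).

Final answer: e^(12)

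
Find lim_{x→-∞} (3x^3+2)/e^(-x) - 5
The quotient is an ∞/∞ indeterminate form as x → -∞.
Compare growth rates of the dominant terms (exponentials ≫ polynomials ≫ logarithms), or apply L'Hôpital's rule; the quotient → 0.
Adding the constant: 0 - 5 = -5. Limit = -5.

Final answer: -5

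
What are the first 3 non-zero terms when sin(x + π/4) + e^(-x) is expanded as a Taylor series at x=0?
x^2·(1/2 - √(2)/4) + x·(-1 + √(2)/2) + √(2)/2 + 1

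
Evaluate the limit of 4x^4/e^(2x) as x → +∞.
This is an ∞/∞ indeterminate form as x → +∞.
The exponential denominator e^(2x) dominates the polynomial numerator (e^x ≫ x^4 as x → ∞), so the quotient → 0.
Limit = 0.

Final answer: 0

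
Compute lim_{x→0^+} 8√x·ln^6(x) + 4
The product is a 0·∞ indeterminate form at x → 0⁺.
Rewrite the product as 8·ln^6(x) / x^(-1/2) and apply L'Hôpital, or use the standard hierarchy x^(-1/2) ≫ |ln x|^6 as x → 0⁺.
The indeterminate product → 0, so the limit = 4.

Final answer: 4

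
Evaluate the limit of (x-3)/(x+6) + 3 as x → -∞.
Evaluate the dominant behaviour as x → -∞; each term tends to a finite value or vanishes.
Limit = 4.

Final answer: 4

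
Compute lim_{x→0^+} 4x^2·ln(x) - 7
The product is a 0·∞ indeterminate form at x → 0⁺.
Rewrite the product as 4·ln(x) / x^(-2) and apply L'Hôpital, or use the standard hierarchy x^(-2) ≫ |ln x| as x → 0⁺.
The indeterminate product → 0, so the limit = -7.

Final answer: -7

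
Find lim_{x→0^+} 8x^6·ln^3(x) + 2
The product is a 0·∞ indeterminate form at x → 0⁺.
Rewrite the product as 8·ln^3(x) / x^(-6) and apply L'Hôpital, or use the standard hierarchy x^(-6) ≫ |ln x|^3 as x → 0⁺.
The indeterminate product → 0, so the limit = 2.

Final answer: 2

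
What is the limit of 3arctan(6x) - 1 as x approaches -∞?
Evaluate the dominant behaviour as x → -∞; each term tends to a finite value or vanishes.
Limit = -3·π/2 - 1.

Final answer: -3·π/2 - 1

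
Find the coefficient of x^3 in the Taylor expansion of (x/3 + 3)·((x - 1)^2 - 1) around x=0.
Expand to order 3: (x/3 + 3)·((x - 1)^2 - 1) = x^3/3 + 7·x^2/3 - 6·x + O(x^4).
The coefficient of x^3 is 1/3.

Final answer: 1/3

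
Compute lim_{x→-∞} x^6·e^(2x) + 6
The product is a 0·∞ indeterminate form at x → -∞.
Rewrite the product as x^6 / e^(-2x) (an ∞/∞ form) and apply L'Hôpital, or use the standard hierarchy e^(2|x|) ≫ |x^6| as x → -∞.
The indeterminate product → 0, so the limit = 6.

Final answer: 6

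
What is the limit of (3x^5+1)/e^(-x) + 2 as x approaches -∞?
The quotient is an ∞/∞ indeterminate form as x → -∞.
Compare growth rates of the dominant terms (exponentials ≫ polynomials ≫ logarithms), or apply L'Hôpital's rule; the quotient → 0.
Adding the constant: 0 + 2 = 2. Limit = 2.

Final answer: 2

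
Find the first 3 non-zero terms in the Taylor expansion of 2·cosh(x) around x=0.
x^4/12 + x^2 + 2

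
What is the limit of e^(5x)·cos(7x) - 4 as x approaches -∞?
Evaluate the dominant behaviour as x → -∞; each term tends to a finite value or vanishes.
Limit = -4.

Final answer: -4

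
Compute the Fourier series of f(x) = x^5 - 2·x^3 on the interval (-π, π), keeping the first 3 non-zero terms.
(-44·π^2 + 2·π^4 + 264)·sin(x) + (-π^4 - 21/2 + 7·π^2)·sin(2·x) + (-76·π^2/27 + 152/81 + 2·π^4/3)·sin(3·x)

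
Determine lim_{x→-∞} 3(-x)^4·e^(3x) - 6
The product is a 0·∞ indeterminate form at x → -∞.
Rewrite the product as 3(-x)^4 / e^(-3x) (an ∞/∞ form) and apply L'Hôpital, or use the standard hierarchy e^(3|x|) ≫ |(-x)^4| as x → -∞.
The indeterminate product → 0, so the limit = -6.

Final answer: -6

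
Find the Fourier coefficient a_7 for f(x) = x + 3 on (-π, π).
a_7 = (1/π) ∫_{-π}^{π} f(x)·cos(7x) dx.
Evaluate the integral (use parity and integration by parts as needed): a_7 = 0.

Final answer: 0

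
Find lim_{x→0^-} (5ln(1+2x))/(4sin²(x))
Both numerator and denominator → 0 as x → 0^-; this is a 0/0 indeterminate form.
Expand each to leading order near x = 0: numerator ~ 10·x, denominator ~ 4·x^2.
The limit of the ratio is -∞.

Final answer: -∞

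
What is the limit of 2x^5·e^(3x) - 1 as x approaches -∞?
The product is a 0·∞ indeterminate form at x → -∞.
Rewrite the product as 2x^5 / e^(-3x) (an ∞/∞ form) and apply L'Hôpital, or use the standard hierarchy e^(3|x|) ≫ |x^5| as x → -∞.
The indeterminate product → 0, so the limit = -1.

Final answer: -1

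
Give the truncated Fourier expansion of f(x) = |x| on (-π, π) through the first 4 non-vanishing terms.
-4·cos(x)/π - 4·cos(3·x)/(9·π) - 4·cos(5·x)/(25·π) + π/2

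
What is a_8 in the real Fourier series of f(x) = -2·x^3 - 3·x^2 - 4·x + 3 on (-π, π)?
a_8 = (1/π) ∫_{-π}^{π} f(x)·cos(8x) dx.
Evaluate the integral (use parity and integration by parts as needed): a_8 = -3/16.

Final answer: -3/16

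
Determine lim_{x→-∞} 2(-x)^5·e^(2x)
This is a 0·∞ indeterminate form at x → -∞.
Rewrite the product as 2(-x)^5 / e^(-2x) (an ∞/∞ form) and apply L'Hôpital, or use the standard hierarchy e^(2|x|) ≫ |(-x)^5| as x → -∞.
The indeterminate product → 0, so the limit = 0.

Final answer: 0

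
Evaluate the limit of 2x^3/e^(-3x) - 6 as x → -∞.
The quotient is an ∞/∞ indeterminate form as x → -∞.
Compare growth rates of the dominant terms (exponentials ≫ polynomials ≫ logarithms), or apply L'Hôpital's rule; the quotient → 0.
Adding the constant: 0 - 6 = -6. Limit = -6.

Final answer: -6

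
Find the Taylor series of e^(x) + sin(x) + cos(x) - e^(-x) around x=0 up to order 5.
x^5/40 + x^4/24 + x^3/6 - x^2/2 + 3·x + 1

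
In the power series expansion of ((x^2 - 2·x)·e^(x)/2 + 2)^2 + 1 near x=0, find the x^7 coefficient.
Expand to order 7: ((x^2 - 2·x)·e^(x)/2 + 2)^2 + 1 = -x^7/18 - 7·x^6/60 + 7·x^4/12 + x^3 - x^2 - 4·x + 5 + O(x^8).
The coefficient of x^7 is -1/18.

Final answer: -1/18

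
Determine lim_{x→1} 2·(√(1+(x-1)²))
Direct substitution at x = 1 gives 2.

Final answer: 2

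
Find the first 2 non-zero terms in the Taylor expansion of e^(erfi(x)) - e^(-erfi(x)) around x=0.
x^3·(8/(3·π^(3/2)) + 4/(3·√(π))) + 4·x/√(π)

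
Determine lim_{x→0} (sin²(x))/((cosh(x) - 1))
Both numerator and denominator → 0 as x → 0; this is a 0/0 indeterminate form.
Expand each to leading order near x = 0: numerator ~ x^2, denominator ~ x^2/2.
The limit of the ratio is 2.

Final answer: 2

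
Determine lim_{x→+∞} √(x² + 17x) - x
This is an ∞ − ∞ indeterminate form.
Multiply and divide by the conjugate √(x²+17x) + x; the x² terms cancel, leaving (17x)/(√(x²+17x)+x) → 17/2.
Limit = 17/2.

Final answer: 17/2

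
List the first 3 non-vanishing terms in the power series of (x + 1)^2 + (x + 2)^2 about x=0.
2·x^2 + 6·x + 5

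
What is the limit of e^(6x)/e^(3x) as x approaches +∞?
This is an ∞/∞ indeterminate form as x → +∞.
Rewrite e^(6x)/e^(3x) = e^((6−3)x) = e^(3x); the exponent coefficient is 3 > 0 so e^(3x) → ∞.
Limit = ∞.

Final answer: ∞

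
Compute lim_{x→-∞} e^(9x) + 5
Evaluate the dominant behaviour as x → -∞; each term tends to a finite value or vanishes.
Limit = 5.

Final answer: 5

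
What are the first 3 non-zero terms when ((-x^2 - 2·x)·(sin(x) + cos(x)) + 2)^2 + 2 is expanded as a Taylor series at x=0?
-8·x^2 - 8·x + 6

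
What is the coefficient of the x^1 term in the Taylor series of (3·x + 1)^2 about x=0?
Expand to order 1: (3·x + 1)^2 = 6·x + 1 + O(x^2).
The coefficient of x^1 is 6.

Final answer: 6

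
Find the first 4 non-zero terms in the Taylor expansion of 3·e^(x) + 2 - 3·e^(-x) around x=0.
x^5/20 + x^3 + 6·x + 2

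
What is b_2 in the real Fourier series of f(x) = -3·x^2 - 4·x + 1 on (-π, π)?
b_2 = (1/π) ∫_{-π}^{π} f(x)·sin(2x) dx.
Evaluate the integral (use parity and integration by parts as needed): b_2 = 4.

Final answer: 4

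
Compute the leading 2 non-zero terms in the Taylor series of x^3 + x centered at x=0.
x^3 + x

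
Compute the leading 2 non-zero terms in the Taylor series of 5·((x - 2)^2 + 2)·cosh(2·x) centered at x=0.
30 - 20·x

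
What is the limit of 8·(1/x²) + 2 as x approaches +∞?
Evaluate the dominant behaviour as x → +∞; each term tends to a finite value or vanishes.
Limit = 2.

Final answer: 2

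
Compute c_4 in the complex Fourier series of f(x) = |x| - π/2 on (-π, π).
Compute the real Fourier coefficients first: a_4 = 0, b_4 = 0.
Then c_4 = (a_4 − i·b_4)/2 = 0.

Final answer: 0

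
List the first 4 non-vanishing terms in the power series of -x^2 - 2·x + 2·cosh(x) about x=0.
x^6/360 + x^4/12 - 2·x + 2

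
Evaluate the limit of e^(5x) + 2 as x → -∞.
Evaluate the dominant behaviour as x → -∞; each term tends to a finite value or vanishes.
Limit = 2.

Final answer: 2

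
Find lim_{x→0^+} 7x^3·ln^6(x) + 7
The product is a 0·∞ indeterminate form at x → 0⁺.
Rewrite the product as 7·ln^6(x) / x^(-3) and apply L'Hôpital, or use the standard hierarchy x^(-3) ≫ |ln x|^6 as x → 0⁺.
The indeterminate product → 0, so the limit = 7.

Final answer: 7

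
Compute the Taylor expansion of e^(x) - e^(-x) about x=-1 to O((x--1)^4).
(1 - e^(2))·e^(-1) + (1 + e^(2))·e^(-1)·(x + 1) + (1 - e^(2))·e^(-1)·(x + 1)^2/2 + (1 + e^(2))·e^(-1)·(x + 1)^3/6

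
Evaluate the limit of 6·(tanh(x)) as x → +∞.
Evaluate the dominant behaviour as x → +∞; each term tends to a finite value or vanishes.
Limit = 6.

Final answer: 6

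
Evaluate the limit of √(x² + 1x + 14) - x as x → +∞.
This is an ∞ − ∞ indeterminate form.
Multiply and divide by the conjugate √(x²+1x + 14) + x; the x² terms cancel, leaving (1x + 14)/(√(x²+1x + 14)+x) → 1/2.
Limit = 1/2.

Final answer: 1/2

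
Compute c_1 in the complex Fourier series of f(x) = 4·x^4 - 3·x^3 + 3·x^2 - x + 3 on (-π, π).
Compute the real Fourier coefficients first: a_1 = 180 - 32·π^2, b_1 = 34 - 6·π^2.
Then c_1 = (a_1 − i·b_1)/2 = -16·π^2 + 90 - 17·i + 3·i·π^2.

Final answer: -16·π^2 + 90 - 17·i + 3·i·π^2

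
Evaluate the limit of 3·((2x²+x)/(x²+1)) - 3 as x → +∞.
Evaluate the dominant behaviour as x → +∞; each term tends to a finite value or vanishes.
Limit = 3.

Final answer: 3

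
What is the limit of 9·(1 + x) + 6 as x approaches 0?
Direct substitution at x = 0 gives 15.

Final answer: 15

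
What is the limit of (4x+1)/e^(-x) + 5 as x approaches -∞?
The quotient is an ∞/∞ indeterminate form as x → -∞.
Compare growth rates of the dominant terms (exponentials ≫ polynomials ≫ logarithms), or apply L'Hôpital's rule; the quotient → 0.
Adding the constant: 0 + 5 = 5. Limit = 5.

Final answer: 5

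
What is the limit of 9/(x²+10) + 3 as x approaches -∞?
Evaluate the dominant behaviour as x → -∞; each term tends to a finite value or vanishes.
Limit = 3.

Final answer: 3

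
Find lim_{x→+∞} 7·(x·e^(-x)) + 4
Evaluate the dominant behaviour as x → +∞; each term tends to a finite value or vanishes.
Limit = 4.

Final answer: 4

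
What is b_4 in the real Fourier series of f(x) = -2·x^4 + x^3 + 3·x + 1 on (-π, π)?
b_4 = (1/π) ∫_{-π}^{π} f(x)·sin(4x) dx.
Evaluate the integral (use parity and integration by parts as needed): b_4 = -π^2/2 - 21/16.

Final answer: -π^2/2 - 21/16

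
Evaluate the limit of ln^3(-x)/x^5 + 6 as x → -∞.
The quotient is an ∞/∞ indeterminate form as x → -∞.
Compare growth rates of the dominant terms (exponentials ≫ polynomials ≫ logarithms), or apply L'Hôpital's rule; the quotient → 0.
Adding the constant: 0 + 6 = 6. Limit = 6.

Final answer: 6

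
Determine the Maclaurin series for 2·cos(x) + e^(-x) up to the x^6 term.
-x^6/720 - x^5/120 + x^4/8 - x^3/6 - x^2/2 - x + 3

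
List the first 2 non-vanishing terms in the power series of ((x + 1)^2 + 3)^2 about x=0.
16·x + 16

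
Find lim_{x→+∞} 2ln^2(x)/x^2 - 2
The quotient is an ∞/∞ indeterminate form as x → +∞.
The polynomial denominator x^2 dominates the logarithmic numerator (any positive power of x ≫ ln^2(x) as x → ∞), so the quotient → 0.
Adding the constant: 0 - 2 = -2. Limit = -2.

Final answer: -2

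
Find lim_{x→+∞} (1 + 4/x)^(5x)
As x → +∞: write (1 + 4/x)^(5x) = ((1 + 4/x)^x)^5 → (e^4)^5 = e^20.
Limit = e^(20).

Final answer: e^(20)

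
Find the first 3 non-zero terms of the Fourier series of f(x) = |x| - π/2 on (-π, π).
-4·cos(x)/π - 4·cos(3·x)/(9·π) - 4·cos(5·x)/(25·π)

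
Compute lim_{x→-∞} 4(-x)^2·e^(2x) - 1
The product is a 0·∞ indeterminate form at x → -∞.
Rewrite the product as 4(-x)^2 / e^(-2x) (an ∞/∞ form) and apply L'Hôpital, or use the standard hierarchy e^(2|x|) ≫ |(-x)^2| as x → -∞.
The indeterminate product → 0, so the limit = -1.

Final answer: -1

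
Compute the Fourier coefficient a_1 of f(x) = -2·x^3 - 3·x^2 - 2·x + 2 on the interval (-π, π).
a_1 = (1/π) ∫_{-π}^{π} f(x)·cos(1x) dx.
Evaluate the integral (use parity and integration by parts as needed): a_1 = 12.

Final answer: 12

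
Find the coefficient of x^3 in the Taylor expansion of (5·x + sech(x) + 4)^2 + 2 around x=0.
Expand to order 3: (5·x + sech(x) + 4)^2 + 2 = -5·x^3 + 20·x^2 + 50·x + 27 + O(x^4).
The coefficient of x^3 is -5.

Final answer: -5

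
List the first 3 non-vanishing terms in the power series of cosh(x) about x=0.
x^4/24 + x^2/2 + 1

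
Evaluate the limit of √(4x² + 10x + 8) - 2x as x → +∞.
As x → +∞: multiply by the conjugate to get (10x+8)/(√(4x²+10x+8)+2x); the denominator ~ 4x, so the limit is 10/4 = 5/2.
Limit = 5/2.

Final answer: 5/2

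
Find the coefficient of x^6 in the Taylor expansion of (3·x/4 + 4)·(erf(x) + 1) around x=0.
Expand to order 6: (3·x/4 + 4)·(erf(x) + 1) = 3·x^6/(20·√(π)) + 4·x^5/(5·√(π)) - x^4/(2·√(π)) - 8·x^3/(3·√(π)) + 3·x^2/(2·√(π)) + x·(3/4 + 8/√(π)) + 4 + O(x^7).
The coefficient of x^6 is 3/(20·√(π)).

Final answer: 3/(20·√(π))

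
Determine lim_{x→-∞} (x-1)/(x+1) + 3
Evaluate the dominant behaviour as x → -∞; each term tends to a finite value or vanishes.
Limit = 4.

Final answer: 4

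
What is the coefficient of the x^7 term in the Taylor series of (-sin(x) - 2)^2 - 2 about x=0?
Expand to order 7: (-sin(x) - 2)^2 - 2 = -x^7/1260 + 2·x^6/45 + x^5/30 - x^4/3 - 2·x^3/3 + x^2 + 4·x + 2 + O(x^8).
The coefficient of x^7 is -1/1260.

Final answer: -1/1260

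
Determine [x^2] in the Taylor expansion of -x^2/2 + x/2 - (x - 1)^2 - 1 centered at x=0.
Expand to order 2: -x^2/2 + x/2 - (x - 1)^2 - 1 = -3·x^2/2 + 5·x/2 - 2 + O(x^3).
The coefficient of x^2 is -3/2.

Final answer: -3/2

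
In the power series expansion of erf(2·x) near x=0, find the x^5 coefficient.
Expand to order 5: erf(2·x) = 32·x^5/(5·√(π)) - 16·x^3/(3·√(π)) + 4·x/√(π) + O(x^6).
The coefficient of x^5 is 32/(5·√(π)).

Final answer: 32/(5·√(π))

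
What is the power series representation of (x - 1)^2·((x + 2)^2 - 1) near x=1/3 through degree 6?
160/81 - 104·(x - 1/3)/27 - 4·(x - 1/3)^2/3 + 10·(x - 1/3)^3/3 + (x - 1/3)^4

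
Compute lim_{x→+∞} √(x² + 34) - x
This is an ∞ − ∞ indeterminate form.
Multiply and divide by the conjugate √(x²+34) + x; the x² terms cancel, leaving 34/(√(x²+34)+x) → 0.
Limit = 0.

Final answer: 0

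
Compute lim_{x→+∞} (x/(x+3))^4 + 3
As x → +∞: x/(x+3) = 1/(1 + 3/x) → 1, and the 4th power of a limit-1 base also → 1; with the additive constant, 1 + 3 = 4.
Limit = 4.

Final answer: 4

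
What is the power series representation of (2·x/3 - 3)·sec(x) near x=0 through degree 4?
-5·x^4/8 + x^3/3 - 3·x^2/2 + 2·x/3 - 3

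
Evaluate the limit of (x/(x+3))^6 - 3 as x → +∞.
As x → +∞: x/(x+3) = 1/(1 + 3/x) → 1, and the 6th power of a limit-1 base also → 1; with the additive constant, 1 - 3 = -2.
Limit = -2.

Final answer: -2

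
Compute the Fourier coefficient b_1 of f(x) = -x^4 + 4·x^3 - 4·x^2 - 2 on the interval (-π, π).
b_1 = (1/π) ∫_{-π}^{π} f(x)·sin(1x) dx.
Evaluate the integral (use parity and integration by parts as needed): b_1 = -48 + 8·π^2.

Final answer: -48 + 8·π^2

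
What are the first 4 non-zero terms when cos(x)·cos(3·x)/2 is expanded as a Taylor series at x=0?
-13·x^6/9 + 17·x^4/6 - 5·x^2/2 + 1/2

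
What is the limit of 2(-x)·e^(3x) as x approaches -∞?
This is a 0·∞ indeterminate form at x → -∞.
Rewrite the product as 2(-x) / e^(-3x) (an ∞/∞ form) and apply L'Hôpital, or use the standard hierarchy e^(3|x|) ≫ |(-x)| as x → -∞.
The indeterminate product → 0, so the limit = 0.

Final answer: 0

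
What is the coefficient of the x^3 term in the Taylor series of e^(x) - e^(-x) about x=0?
Expand to order 3: e^(x) - e^(-x) = x^3/3 + 2·x + O(x^4).
The coefficient of x^3 is 1/3.

Final answer: 1/3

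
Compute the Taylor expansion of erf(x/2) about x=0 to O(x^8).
-x^7/(2688·√(π)) + x^5/(160·√(π)) - x^3/(12·√(π)) + x/√(π)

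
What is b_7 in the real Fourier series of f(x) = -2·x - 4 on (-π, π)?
b_7 = (1/π) ∫_{-π}^{π} f(x)·sin(7x) dx.
Evaluate the integral (use parity and integration by parts as needed): b_7 = -4/7.

Final answer: -4/7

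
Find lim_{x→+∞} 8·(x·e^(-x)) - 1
Evaluate the dominant behaviour as x → +∞; each term tends to a finite value or vanishes.
Limit = -1.

Final answer: -1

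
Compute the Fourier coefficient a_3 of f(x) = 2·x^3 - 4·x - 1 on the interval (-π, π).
a_3 = (1/π) ∫_{-π}^{π} f(x)·cos(3x) dx.
Evaluate the integral (use parity and integration by parts as needed): a_3 = 0.

Final answer: 0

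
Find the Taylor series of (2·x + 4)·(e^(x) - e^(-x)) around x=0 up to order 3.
4·x^3/3 + 4·x^2 + 8·x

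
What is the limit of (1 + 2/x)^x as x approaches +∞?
As x → +∞: this is the defining limit (1 + 2/x)^x → e^2.
Limit = e^(2).

Final answer: e^(2)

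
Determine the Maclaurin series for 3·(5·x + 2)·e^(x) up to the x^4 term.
11·x^4/4 + 17·x^3/2 + 18·x^2 + 21·x + 6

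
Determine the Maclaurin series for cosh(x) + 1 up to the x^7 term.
x^6/720 + x^4/24 + x^2/2 + 2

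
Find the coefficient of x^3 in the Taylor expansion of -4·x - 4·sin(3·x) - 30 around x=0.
Expand to order 3: -4·x - 4·sin(3·x) - 30 = 18·x^3 - 16·x - 30 + O(x^4).
The coefficient of x^3 is 18.

Final answer: 18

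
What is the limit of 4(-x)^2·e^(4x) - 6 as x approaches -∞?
The product is a 0·∞ indeterminate form at x → -∞.
Rewrite the product as 4(-x)^2 / e^(-4x) (an ∞/∞ form) and apply L'Hôpital, or use the standard hierarchy e^(4|x|) ≫ |(-x)^2| as x → -∞.
The indeterminate product → 0, so the limit = -6.

Final answer: -6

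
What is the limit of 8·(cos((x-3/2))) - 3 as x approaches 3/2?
Direct substitution at x = 3/2 gives 5.

Final answer: 5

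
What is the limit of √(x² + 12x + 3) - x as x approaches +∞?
As x → +∞: multiply by the conjugate to get (12x+3)/(√(x²+12x+3)+x); the denominator ~ 2x, so the limit is 12/2 = 6.
Limit = 6.

Final answer: 6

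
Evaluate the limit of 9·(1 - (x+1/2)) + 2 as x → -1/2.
Direct substitution at x = -1/2 gives 11.

Final answer: 11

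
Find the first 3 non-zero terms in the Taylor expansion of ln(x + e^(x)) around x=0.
11·x^3/6 - 3·x^2/2 + 2·x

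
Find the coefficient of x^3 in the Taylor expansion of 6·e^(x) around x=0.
Expand to order 3: 6·e^(x) = x^3 + 3·x^2 + 6·x + 6 + O(x^4).
The coefficient of x^3 is 1.

Final answer: 1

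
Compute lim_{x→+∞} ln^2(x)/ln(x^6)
This is an ∞/∞ indeterminate form as x → +∞.
Write ln(x^6) = 6·ln(x), reducing the quotient to ln(x)/6 → ∞.
Limit = ∞.

Final answer: ∞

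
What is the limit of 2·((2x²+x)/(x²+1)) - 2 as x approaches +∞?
Evaluate the dominant behaviour as x → +∞; each term tends to a finite value or vanishes.
Limit = 2.

Final answer: 2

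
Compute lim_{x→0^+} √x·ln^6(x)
This is a 0·∞ indeterminate form at x → 0⁺.
Rewrite the product as ln^6(x) / x^(-1/2) and apply L'Hôpital, or use the standard hierarchy x^(-1/2) ≫ |ln x|^6 as x → 0⁺.
The indeterminate product → 0, so the limit = 0.

Final answer: 0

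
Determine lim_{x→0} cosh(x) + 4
Direct substitution at x = 0 gives 5.

Final answer: 5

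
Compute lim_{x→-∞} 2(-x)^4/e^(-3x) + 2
The quotient is an ∞/∞ indeterminate form as x → -∞.
Compare growth rates of the dominant terms (exponentials ≫ polynomials ≫ logarithms), or apply L'Hôpital's rule; the quotient → 0.
Adding the constant: 0 + 2 = 2. Limit = 2.

Final answer: 2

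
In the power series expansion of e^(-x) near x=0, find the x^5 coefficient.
Expand to order 5: e^(-x) = -x^5/120 + x^4/24 - x^3/6 + x^2/2 - x + 1 + O(x^6).
The coefficient of x^5 is -1/120.

Final answer: -1/120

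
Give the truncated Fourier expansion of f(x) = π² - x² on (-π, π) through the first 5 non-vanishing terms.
4·cos(x) - cos(2·x) + 4·cos(3·x)/9 - cos(4·x)/4 + 2·π^2/3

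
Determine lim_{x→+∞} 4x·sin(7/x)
As x → +∞: let u = 7/x → 0⁺; then 4·x·sin(7/x) = 4·7·sin(u)/u → 4·7·1 = 28.
Limit = 28.

Final answer: 28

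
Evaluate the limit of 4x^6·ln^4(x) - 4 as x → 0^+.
The product is a 0·∞ indeterminate form at x → 0⁺.
Rewrite the product as 4·ln^4(x) / x^(-6) and apply L'Hôpital, or use the standard hierarchy x^(-6) ≫ |ln x|^4 as x → 0⁺.
The indeterminate product → 0, so the limit = -4.

Final answer: -4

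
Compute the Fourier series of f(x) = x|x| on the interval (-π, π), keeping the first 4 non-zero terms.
(-8 + 2·π^2)·sin(x)/π - π·sin(2·x) + (-8 + 18·π^2)·sin(3·x)/(27·π) - π·sin(4·x)/2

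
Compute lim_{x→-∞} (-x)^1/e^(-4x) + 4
The quotient is an ∞/∞ indeterminate form as x → -∞.
Compare growth rates of the dominant terms (exponentials ≫ polynomials ≫ logarithms), or apply L'Hôpital's rule; the quotient → 0.
Adding the constant: 0 + 4 = 4. Limit = 4.

Final answer: 4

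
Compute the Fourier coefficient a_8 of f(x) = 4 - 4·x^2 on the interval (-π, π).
a_8 = (1/π) ∫_{-π}^{π} f(x)·cos(8x) dx.
Evaluate the integral (use parity and integration by parts as needed): a_8 = -1/4.

Final answer: -1/4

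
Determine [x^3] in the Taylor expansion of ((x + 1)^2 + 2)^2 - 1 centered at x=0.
Expand to order 3: ((x + 1)^2 + 2)^2 - 1 = 4·x^3 + 10·x^2 + 12·x + 8 + O(x^4).
The coefficient of x^3 is 4.

Final answer: 4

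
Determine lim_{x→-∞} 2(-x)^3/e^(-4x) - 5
The quotient is an ∞/∞ indeterminate form as x → -∞.
Compare growth rates of the dominant terms (exponentials ≫ polynomials ≫ logarithms), or apply L'Hôpital's rule; the quotient → 0.
Adding the constant: 0 - 5 = -5. Limit = -5.

Final answer: -5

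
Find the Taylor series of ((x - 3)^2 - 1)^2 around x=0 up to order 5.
x^4 - 12·x^3 + 52·x^2 - 96·x + 64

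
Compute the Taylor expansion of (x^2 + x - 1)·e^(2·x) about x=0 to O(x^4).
8·x^3/3 + x^2 - x - 1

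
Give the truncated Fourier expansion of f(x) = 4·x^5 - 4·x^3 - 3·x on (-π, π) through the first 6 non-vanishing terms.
(-168·π^2 + 8·π^4 + 1002)·sin(x) + (-4·π^4 - 33 + 24·π^2)·sin(2·x) + (-232·π^2/27 + 302/81 + 8·π^4/3)·sin(3·x) + (-2·π^4 - 3/16 + 9·π^2/2)·sin(4·x) + (-72·π^2/25 - 318/625 + 8·π^4/5)·sin(5·x) + (-4·π^4/3 + 53/81 + 56·π^2/27)·sin(6·x)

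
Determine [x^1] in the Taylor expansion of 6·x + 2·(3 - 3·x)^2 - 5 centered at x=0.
Expand to order 1: 6·x + 2·(3 - 3·x)^2 - 5 = 13 - 30·x + O(x^2).
The coefficient of x^1 is -30.

Final answer: -30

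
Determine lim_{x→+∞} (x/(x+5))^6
As x → +∞: x/(x+5) = 1/(1 + 5/x) → 1, and the 6th power of a limit-1 base also → 1.
Limit = 1.

Final answer: 1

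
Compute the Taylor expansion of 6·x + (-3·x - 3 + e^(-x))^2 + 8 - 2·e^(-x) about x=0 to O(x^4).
-3·x^3 + 13·x^2 + 24·x + 10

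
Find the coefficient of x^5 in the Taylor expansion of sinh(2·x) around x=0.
Expand to order 5: sinh(2·x) = 4·x^5/15 + 4·x^3/3 + 2·x + O(x^6).
The coefficient of x^5 is 4/15.

Final answer: 4/15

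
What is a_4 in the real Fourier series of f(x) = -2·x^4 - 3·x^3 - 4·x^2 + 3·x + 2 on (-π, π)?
a_4 = (1/π) ∫_{-π}^{π} f(x)·cos(4x) dx.
Evaluate the integral (use parity and integration by parts as needed): a_4 = -π^2 - 5/8.

Final answer: -π^2 - 5/8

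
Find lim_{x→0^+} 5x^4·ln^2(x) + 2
The product is a 0·∞ indeterminate form at x → 0⁺.
Rewrite the product as 5·ln^2(x) / x^(-4) and apply L'Hôpital, or use the standard hierarchy x^(-4) ≫ |ln x|^2 as x → 0⁺.
The indeterminate product → 0, so the limit = 2.

Final answer: 2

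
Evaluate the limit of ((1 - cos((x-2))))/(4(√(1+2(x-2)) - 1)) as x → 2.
Both numerator and denominator → 0 as x → 2; this is a 0/0 indeterminate form.
Expand each to leading order near x = 2: numerator ~ (x - 2)^2/2, denominator ~ 4·(x - 2).
The limit of the ratio is 0.

Final answer: 0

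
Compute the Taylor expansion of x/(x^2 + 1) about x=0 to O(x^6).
x^5 - x^3 + x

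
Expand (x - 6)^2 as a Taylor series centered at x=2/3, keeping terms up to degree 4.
256/9 - 32·(x - 2/3)/3 + (x - 2/3)^2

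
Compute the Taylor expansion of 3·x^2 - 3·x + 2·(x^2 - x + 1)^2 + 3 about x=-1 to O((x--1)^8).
27 - 45·(x + 1) + 33·(x + 1)^2 - 12·(x + 1)^3 + 2·(x + 1)^4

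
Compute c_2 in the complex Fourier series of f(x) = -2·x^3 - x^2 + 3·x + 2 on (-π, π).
Compute the real Fourier coefficients first: a_2 = -1, b_2 = -6 + 2·π^2.
Then c_2 = (a_2 − i·b_2)/2 = -1/2 - i·π^2 + 3·i.

Final answer: -1/2 - i·π^2 + 3·i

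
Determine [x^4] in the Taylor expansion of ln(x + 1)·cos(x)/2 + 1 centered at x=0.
Expand to order 4: ln(x + 1)·cos(x)/2 + 1 = -x^3/12 - x^2/4 + x/2 + 1 + O(x^5).
The coefficient of x^4 is 0.

Final answer: 0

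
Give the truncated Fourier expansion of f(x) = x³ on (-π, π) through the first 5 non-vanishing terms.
(-12 + 2·π^2)·sin(x) + (3/2 - π^2)·sin(2·x) + (-4/9 + 2·π^2/3)·sin(3·x) + (3/16 - π^2/2)·sin(4·x) + (-12/125 + 2·π^2/5)·sin(5·x)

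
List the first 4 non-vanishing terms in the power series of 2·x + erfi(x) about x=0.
x^7/(21·√(π)) + x^5/(5·√(π)) + 2·x^3/(3·√(π)) + x·(2/√(π) + 2)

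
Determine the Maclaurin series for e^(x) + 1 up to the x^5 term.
x^5/120 + x^4/24 + x^3/6 + x^2/2 + x + 2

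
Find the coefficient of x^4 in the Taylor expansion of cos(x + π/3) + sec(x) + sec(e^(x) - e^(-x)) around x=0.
203/48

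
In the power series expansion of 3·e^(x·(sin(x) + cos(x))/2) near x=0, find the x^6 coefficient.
Expand to order 6: 3·e^(x·(sin(x) + cos(x))/2) = -1667·x^6/15360 - 399·x^5/1280 - 7·x^4/128 + x^3/16 + 15·x^2/8 + 3·x/2 + 3 + O(x^7).
The coefficient of x^6 is -1667/15360.

Final answer: -1667/15360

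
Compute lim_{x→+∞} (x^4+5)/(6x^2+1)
This is an ∞/∞ indeterminate form as x → +∞.
Divide numerator and denominator by x^4 and let the lower-order terms vanish; the numerator's degree 4 exceeds the denominator's degree 2, so the quotient diverges.
Limit = ∞.

Final answer: ∞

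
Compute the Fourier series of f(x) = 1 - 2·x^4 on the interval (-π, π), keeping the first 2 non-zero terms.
(-96 + 16·π^2)·cos(x) - 2·π^4/5 + 1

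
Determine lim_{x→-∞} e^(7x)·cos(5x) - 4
Evaluate the dominant behaviour as x → -∞; each term tends to a finite value or vanishes.
Limit = -4.

Final answer: -4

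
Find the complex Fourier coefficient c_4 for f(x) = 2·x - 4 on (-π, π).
Compute the real Fourier coefficients first: a_4 = 0, b_4 = -1.
Then c_4 = (a_4 − i·b_4)/2 = i/2.

Final answer: i/2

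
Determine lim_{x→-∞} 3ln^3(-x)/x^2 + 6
The quotient is an ∞/∞ indeterminate form as x → -∞.
Compare growth rates of the dominant terms (exponentials ≫ polynomials ≫ logarithms), or apply L'Hôpital's rule; the quotient → 0.
Adding the constant: 0 + 6 = 6. Limit = 6.

Final answer: 6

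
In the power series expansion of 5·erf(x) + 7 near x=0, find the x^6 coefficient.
Expand to order 6: 5·erf(x) + 7 = x^5/√(π) - 10·x^3/(3·√(π)) + 10·x/√(π) + 7 + O(x^7).
The coefficient of x^6 is 0.

Final answer: 0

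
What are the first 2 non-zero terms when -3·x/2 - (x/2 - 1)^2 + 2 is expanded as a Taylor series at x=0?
1 - x/2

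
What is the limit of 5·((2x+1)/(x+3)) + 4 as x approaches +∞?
Evaluate the dominant behaviour as x → +∞; each term tends to a finite value or vanishes.
Limit = 14.

Final answer: 14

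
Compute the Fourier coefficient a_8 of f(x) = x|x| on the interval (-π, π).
a_8 = (1/π) ∫_{-π}^{π} f(x)·cos(8x) dx.
Evaluate the integral (use parity and integration by parts as needed): a_8 = 0.

Final answer: 0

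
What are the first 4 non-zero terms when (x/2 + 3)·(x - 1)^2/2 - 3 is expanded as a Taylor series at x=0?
x^3/4 + x^2 - 11·x/4 - 3/2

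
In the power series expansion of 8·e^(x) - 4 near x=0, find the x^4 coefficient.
Expand to order 4: 8·e^(x) - 4 = x^4/3 + 4·x^3/3 + 4·x^2 + 8·x + 4 + O(x^5).
The coefficient of x^4 is 1/3.

Final answer: 1/3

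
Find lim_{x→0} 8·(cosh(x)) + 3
Direct substitution at x = 0 gives 11.

Final answer: 11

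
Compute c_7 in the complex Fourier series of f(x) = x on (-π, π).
Compute the real Fourier coefficients first: a_7 = 0, b_7 = 2/7.
Then c_7 = (a_7 − i·b_7)/2 = -i/7.

Final answer: -i/7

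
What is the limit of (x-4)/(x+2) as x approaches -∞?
Evaluate the dominant behaviour as x → -∞; each term tends to a finite value or vanishes.
Limit = 1.

Final answer: 1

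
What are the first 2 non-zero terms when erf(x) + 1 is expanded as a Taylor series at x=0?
2·x/√(π) + 1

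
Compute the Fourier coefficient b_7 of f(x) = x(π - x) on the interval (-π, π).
b_7 = (1/π) ∫_{-π}^{π} f(x)·sin(7x) dx.
Evaluate the integral (use parity and integration by parts as needed): b_7 = 2·π/7.

Final answer: 2·π/7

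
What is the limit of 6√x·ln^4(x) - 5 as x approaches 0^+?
The product is a 0·∞ indeterminate form at x → 0⁺.
Rewrite the product as 6·ln^4(x) / x^(-1/2) and apply L'Hôpital, or use the standard hierarchy x^(-1/2) ≫ |ln x|^4 as x → 0⁺.
The indeterminate product → 0, so the limit = -5.

Final answer: -5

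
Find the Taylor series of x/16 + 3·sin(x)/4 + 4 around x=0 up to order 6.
x^5/160 - x^3/8 + 13·x/16 + 4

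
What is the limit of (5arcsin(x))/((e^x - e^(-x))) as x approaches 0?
Both numerator and denominator → 0 as x → 0; this is a 0/0 indeterminate form.
Expand each to leading order near x = 0: numerator ~ 5·x, denominator ~ 2·x.
The limit of the ratio is 5/2.

Final answer: 5/2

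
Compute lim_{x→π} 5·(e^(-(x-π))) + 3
Direct substitution at x = π gives 8.

Final answer: 8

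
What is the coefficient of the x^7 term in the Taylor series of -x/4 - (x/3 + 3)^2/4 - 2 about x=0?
Expand to order 7: -x/4 - (x/3 + 3)^2/4 - 2 = -x^2/36 - 3·x/4 - 17/4 + O(x^8).
The coefficient of x^7 is 0.

Final answer: 0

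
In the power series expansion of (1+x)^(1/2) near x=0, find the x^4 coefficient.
Expand to order 4: (1+x)^(1/2) = -5·x^4/128 + x^3/16 - x^2/8 + x/2 + 1 + O(x^5).
The coefficient of x^4 is -5/128.

Final answer: -5/128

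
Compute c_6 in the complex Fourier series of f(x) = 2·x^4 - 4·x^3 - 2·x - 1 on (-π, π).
Compute the real Fourier coefficients first: a_6 = -2/27 + 4·π^2/9, b_6 = 4/9 + 4·π^2/3.
Then c_6 = (a_6 − i·b_6)/2 = -1/27 + 2·π^2/9 - 2·i·π^2/3 - 2·i/9.

Final answer: -1/27 + 2·π^2/9 - 2·i·π^2/3 - 2·i/9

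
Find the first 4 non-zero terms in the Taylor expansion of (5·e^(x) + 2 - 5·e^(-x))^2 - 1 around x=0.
20·x^3/3 + 100·x^2 + 40·x + 3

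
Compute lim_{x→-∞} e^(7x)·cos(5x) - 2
Evaluate the dominant behaviour as x → -∞; each term tends to a finite value or vanishes.
Limit = -2.

Final answer: -2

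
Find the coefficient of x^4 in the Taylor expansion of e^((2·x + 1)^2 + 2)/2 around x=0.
Expand to order 4: e^((2·x + 1)^2 + 2)/2 = 76·x^4·e^(3)/3 + 40·x^3·e^(3)/3 + 6·x^2·e^(3) + 2·x·e^(3) + e^(3)/2 + O(x^5).
The coefficient of x^4 is 76·e^(3)/3.

Final answer: 76·e^(3)/3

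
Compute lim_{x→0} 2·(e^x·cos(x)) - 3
Direct substitution at x = 0 gives -1.

Final answer: -1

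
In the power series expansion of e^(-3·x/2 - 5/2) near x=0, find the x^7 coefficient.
-243·e^(-5/2)/71680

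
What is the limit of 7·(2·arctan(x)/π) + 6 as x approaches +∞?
Evaluate the dominant behaviour as x → +∞; each term tends to a finite value or vanishes.
Limit = 13.

Final answer: 13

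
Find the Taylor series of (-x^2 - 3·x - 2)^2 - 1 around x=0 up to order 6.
x^4 + 6·x^3 + 13·x^2 + 12·x + 3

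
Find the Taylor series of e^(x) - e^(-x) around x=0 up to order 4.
x^3/3 + 2·x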